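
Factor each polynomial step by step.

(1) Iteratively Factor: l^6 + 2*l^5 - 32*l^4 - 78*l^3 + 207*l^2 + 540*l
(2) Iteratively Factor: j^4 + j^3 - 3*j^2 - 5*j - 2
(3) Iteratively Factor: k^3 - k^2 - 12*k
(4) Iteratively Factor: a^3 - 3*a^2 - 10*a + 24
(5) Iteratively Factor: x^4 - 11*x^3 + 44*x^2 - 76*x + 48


(1) = (l + 3)*(l^5 - l^4 - 29*l^3 + 9*l^2 + 180*l) = (l + 3)*(l + 4)*(l^4 - 5*l^3 - 9*l^2 + 45*l) = (l - 5)*(l + 3)*(l + 4)*(l^3 - 9*l) = (l - 5)*(l + 3)^2*(l + 4)*(l^2 - 3*l) = (l - 5)*(l - 3)*(l + 3)^2*(l + 4)*(l)
(2) = (j + 1)*(j^3 - 3*j - 2) = (j + 1)^2*(j^2 - j - 2) = (j - 2)*(j + 1)^2*(j + 1)
(3) = (k - 4)*(k^2 + 3*k) = k*(k - 4)*(k + 3)
(4) = (a - 4)*(a^2 + a - 6) = (a - 4)*(a + 3)*(a - 2)
(5) = (x - 2)*(x^3 - 9*x^2 + 26*x - 24) = (x - 3)*(x - 2)*(x^2 - 6*x + 8) = (x - 4)*(x - 3)*(x - 2)*(x - 2)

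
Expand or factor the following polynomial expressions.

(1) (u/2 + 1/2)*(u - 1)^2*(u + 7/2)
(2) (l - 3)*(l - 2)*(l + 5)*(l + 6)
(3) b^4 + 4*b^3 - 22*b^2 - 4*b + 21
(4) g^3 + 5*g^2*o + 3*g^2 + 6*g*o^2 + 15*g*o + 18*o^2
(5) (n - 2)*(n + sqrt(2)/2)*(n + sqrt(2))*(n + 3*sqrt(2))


(1) = u^4/2 + 5*u^3/4 - 9*u^2/4 - 5*u/4 + 7/4
(2) = l^4 + 6*l^3 - 19*l^2 - 84*l + 180
(3) = (b - 3)*(b - 1)*(b + 1)*(b + 7)
(4) = (g + 3)*(g + 2*o)*(g + 3*o)
(5) = n^4 - 2*n^3 + 9*sqrt(2)*n^3/2 - 9*sqrt(2)*n^2 + 10*n^2 - 20*n + 3*sqrt(2)*n - 6*sqrt(2)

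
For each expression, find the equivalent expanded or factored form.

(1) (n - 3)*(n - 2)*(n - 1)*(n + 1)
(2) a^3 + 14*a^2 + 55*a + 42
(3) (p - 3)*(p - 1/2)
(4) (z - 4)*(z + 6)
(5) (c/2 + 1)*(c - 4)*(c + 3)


(1) = n^4 - 5*n^3 + 5*n^2 + 5*n - 6
(2) = (a + 1)*(a + 6)*(a + 7)
(3) = p^2 - 7*p/2 + 3/2
(4) = z^2 + 2*z - 24
(5) = c^3/2 + c^2/2 - 7*c - 12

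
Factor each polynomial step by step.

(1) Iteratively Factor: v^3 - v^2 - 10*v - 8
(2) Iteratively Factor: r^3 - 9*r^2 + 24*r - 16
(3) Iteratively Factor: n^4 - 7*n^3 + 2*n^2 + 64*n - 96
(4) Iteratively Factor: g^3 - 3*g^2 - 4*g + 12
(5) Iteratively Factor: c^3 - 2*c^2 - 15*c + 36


(1) = (v - 4)*(v^2 + 3*v + 2) = (v - 4)*(v + 1)*(v + 2)
(2) = (r - 1)*(r^2 - 8*r + 16) = (r - 4)*(r - 1)*(r - 4)
(3) = (n + 3)*(n^3 - 10*n^2 + 32*n - 32) = (n - 4)*(n + 3)*(n^2 - 6*n + 8) = (n - 4)^2*(n + 3)*(n - 2)
(4) = (g - 2)*(g^2 - g - 6) = (g - 3)*(g - 2)*(g + 2)
(5) = (c - 3)*(c^2 + c - 12) = (c - 3)^2*(c + 4)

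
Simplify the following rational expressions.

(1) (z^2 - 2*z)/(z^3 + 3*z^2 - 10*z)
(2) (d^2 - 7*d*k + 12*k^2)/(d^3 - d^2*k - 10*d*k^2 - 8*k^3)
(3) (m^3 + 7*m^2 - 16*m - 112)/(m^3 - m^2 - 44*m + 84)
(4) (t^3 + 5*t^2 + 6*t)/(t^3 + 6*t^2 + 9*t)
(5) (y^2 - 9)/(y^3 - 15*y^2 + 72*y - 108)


(1) = 1/(z + 5)
(2) = (d - 3*k)/(d^2 + 3*d*k + 2*k^2)
(3) = (m^2 - 16)/(m^2 - 8*m + 12)
(4) = (t + 2)/(t + 3)
(5) = (y + 3)/(y^2 - 12*y + 36)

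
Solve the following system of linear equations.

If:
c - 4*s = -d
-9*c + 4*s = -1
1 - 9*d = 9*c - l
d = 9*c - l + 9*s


Then:
c = 35/239
d = 41/239
l = 445/239
s = 19/239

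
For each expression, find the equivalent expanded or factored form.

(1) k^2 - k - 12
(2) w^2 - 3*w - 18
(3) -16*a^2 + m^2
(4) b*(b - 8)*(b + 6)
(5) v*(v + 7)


(1) = (k - 4)*(k + 3)
(2) = (w - 6)*(w + 3)
(3) = (-4*a + m)*(4*a + m)
(4) = b^3 - 2*b^2 - 48*b
(5) = v^2 + 7*v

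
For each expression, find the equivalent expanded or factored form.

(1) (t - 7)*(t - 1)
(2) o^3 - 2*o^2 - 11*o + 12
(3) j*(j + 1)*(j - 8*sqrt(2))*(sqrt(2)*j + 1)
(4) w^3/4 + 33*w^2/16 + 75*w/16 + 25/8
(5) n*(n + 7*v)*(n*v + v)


(1) = t^2 - 8*t + 7
(2) = (o - 4)*(o - 1)*(o + 3)
(3) = sqrt(2)*j^4 - 15*j^3 + sqrt(2)*j^3 - 15*j^2 - 8*sqrt(2)*j^2 - 8*sqrt(2)*j
(4) = (w/4 + 1/2)*(w + 5/4)*(w + 5)
(5) = n^3*v + 7*n^2*v^2 + n^2*v + 7*n*v^2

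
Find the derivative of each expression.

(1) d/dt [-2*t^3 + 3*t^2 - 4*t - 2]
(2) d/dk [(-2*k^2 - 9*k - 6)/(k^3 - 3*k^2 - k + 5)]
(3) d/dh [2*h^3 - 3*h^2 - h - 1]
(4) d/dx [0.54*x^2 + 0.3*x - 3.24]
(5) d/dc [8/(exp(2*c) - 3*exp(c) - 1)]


(1) = -6*t^2 + 6*t - 4
(2) = (2*k^4 + 18*k^3 - 7*k^2 - 56*k - 51)/(k^6 - 6*k^5 + 7*k^4 + 16*k^3 - 29*k^2 - 10*k + 25)
(3) = 6*h^2 - 6*h - 1
(4) = 1.08*x + 0.3
(5) = (24 - 16*exp(c))*exp(c)/(-exp(2*c) + 3*exp(c) + 1)^2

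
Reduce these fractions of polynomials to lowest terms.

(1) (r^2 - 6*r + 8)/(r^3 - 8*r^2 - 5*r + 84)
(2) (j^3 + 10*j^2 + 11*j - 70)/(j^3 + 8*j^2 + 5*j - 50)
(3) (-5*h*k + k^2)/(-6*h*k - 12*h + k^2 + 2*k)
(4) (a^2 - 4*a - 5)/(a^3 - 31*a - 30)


(1) = (r - 2)/(r^2 - 4*r - 21)
(2) = (j + 7)/(j + 5)
(3) = (5*h*k - k^2)/(6*h*k + 12*h - k^2 - 2*k)
(4) = (a - 5)/(a^2 - a - 30)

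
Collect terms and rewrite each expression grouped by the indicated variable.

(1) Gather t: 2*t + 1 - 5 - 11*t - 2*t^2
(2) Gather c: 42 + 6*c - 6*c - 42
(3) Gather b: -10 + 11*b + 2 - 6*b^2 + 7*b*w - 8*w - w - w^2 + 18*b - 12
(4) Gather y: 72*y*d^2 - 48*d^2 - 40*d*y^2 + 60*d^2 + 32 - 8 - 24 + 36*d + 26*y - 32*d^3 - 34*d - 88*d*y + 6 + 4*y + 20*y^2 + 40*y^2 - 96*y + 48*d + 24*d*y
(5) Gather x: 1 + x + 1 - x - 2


(1) = -2*t^2 - 9*t - 4
(2) = 0
(3) = -6*b^2 + b*(7*w + 29) - w^2 - 9*w - 20
(4) = -32*d^3 + 12*d^2 + 50*d + y^2*(60 - 40*d) + y*(72*d^2 - 64*d - 66) + 6
(5) = 0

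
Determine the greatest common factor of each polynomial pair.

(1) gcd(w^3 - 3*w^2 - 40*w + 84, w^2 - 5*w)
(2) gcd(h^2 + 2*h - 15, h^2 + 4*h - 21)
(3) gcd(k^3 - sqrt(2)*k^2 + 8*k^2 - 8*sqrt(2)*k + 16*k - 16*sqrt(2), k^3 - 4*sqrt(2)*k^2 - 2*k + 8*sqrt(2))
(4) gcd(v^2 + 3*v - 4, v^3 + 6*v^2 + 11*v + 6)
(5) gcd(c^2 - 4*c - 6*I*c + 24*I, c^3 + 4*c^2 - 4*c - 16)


(1) = 1
(2) = gcd((h - 3)*(h + 5), (h - 3)*(h + 7)) = h - 3
(3) = k - sqrt(2)
(4) = gcd((v - 1)*(v + 4), (v + 1)*(v + 2)*(v + 3)) = 1
(5) = gcd((c - 4)*(c - 6*I), (c - 2)*(c + 2)*(c + 4)) = 1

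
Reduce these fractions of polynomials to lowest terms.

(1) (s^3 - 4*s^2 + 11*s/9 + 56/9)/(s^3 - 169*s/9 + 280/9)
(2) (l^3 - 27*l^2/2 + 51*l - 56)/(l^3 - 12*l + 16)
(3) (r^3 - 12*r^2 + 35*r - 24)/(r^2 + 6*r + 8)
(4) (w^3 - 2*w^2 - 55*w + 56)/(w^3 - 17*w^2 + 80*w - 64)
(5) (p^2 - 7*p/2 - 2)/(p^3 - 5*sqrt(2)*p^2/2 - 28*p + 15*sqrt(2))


(1) = (s + 1)/(s + 5)
(2) = (2*l^2 - 23*l + 56)/(2*l^2 + 4*l - 16)
(3) = (r^3 - 12*r^2 + 35*r - 24)/(r^2 + 6*r + 8)
(4) = (w + 7)/(w - 8)
(5) = (4*p^2 - 14*p - 8)/(4*p^3 - 10*sqrt(2)*p^2 - 112*p + 60*sqrt(2))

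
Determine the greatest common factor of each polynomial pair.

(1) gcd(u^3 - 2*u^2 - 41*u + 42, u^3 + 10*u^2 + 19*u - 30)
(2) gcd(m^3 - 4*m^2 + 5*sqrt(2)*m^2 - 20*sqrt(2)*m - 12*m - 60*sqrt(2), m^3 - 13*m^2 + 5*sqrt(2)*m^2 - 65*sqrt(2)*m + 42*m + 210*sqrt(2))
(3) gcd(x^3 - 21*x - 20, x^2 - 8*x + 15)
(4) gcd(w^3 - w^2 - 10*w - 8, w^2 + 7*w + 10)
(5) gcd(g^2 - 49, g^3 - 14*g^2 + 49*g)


(1) = gcd((u - 7)*(u - 1)*(u + 6), (u - 1)*(u + 5)*(u + 6)) = u^2 + 5*u - 6
(2) = m^2 + m*(-6 + 5*sqrt(2)) - 30*sqrt(2)
(3) = gcd((x - 5)*(x + 1)*(x + 4), (x - 5)*(x - 3)) = x - 5
(4) = gcd((w - 4)*(w + 1)*(w + 2), (w + 2)*(w + 5)) = w + 2
(5) = g - 7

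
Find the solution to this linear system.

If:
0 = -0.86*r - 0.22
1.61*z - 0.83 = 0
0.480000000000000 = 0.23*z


Then:
No Solution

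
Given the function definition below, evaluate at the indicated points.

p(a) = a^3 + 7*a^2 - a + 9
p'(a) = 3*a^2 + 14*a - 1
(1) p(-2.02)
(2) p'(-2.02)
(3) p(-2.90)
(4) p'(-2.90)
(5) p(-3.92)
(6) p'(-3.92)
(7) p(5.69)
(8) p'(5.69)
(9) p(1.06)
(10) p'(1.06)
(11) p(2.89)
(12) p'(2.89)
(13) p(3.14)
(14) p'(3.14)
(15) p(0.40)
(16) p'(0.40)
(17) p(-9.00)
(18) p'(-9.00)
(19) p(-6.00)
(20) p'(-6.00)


(1) = 31.34
(2) = -17.04
(3) = 46.38
(4) = -16.37
(5) = 60.25
(6) = -9.78
(7) = 414.16
(8) = 175.79
(9) = 17.00
(10) = 17.21
(11) = 88.71
(12) = 64.52
(13) = 105.84
(14) = 72.54
(15) = 9.78
(16) = 5.08
(17) = -144.00
(18) = 116.00
(19) = 51.00
(20) = 23.00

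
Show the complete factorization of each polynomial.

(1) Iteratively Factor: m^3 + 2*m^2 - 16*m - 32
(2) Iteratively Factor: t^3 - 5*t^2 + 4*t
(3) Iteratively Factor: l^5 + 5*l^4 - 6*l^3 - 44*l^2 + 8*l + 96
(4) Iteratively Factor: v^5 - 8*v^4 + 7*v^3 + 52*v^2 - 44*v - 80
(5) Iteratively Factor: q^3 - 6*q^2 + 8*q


(1) = (m - 4)*(m^2 + 6*m + 8) = (m - 4)*(m + 2)*(m + 4)
(2) = (t - 1)*(t^2 - 4*t) = (t - 4)*(t - 1)*(t)
(3) = (l + 2)*(l^4 + 3*l^3 - 12*l^2 - 20*l + 48) = (l - 2)*(l + 2)*(l^3 + 5*l^2 - 2*l - 24) = (l - 2)^2*(l + 2)*(l^2 + 7*l + 12) = (l - 2)^2*(l + 2)*(l + 3)*(l + 4)
(4) = (v + 2)*(v^4 - 10*v^3 + 27*v^2 - 2*v - 40) = (v + 1)*(v + 2)*(v^3 - 11*v^2 + 38*v - 40) = (v - 4)*(v + 1)*(v + 2)*(v^2 - 7*v + 10) = (v - 5)*(v - 4)*(v + 1)*(v + 2)*(v - 2)
(5) = (q - 2)*(q^2 - 4*q) = (q - 4)*(q - 2)*(q)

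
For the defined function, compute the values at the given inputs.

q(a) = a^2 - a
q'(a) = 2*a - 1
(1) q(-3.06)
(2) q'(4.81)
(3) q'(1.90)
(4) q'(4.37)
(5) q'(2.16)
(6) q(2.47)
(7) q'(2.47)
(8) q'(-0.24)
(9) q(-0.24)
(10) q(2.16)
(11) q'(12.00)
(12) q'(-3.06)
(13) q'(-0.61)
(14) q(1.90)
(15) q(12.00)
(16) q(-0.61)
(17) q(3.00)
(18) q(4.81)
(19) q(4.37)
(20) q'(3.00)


(1) = 12.42
(2) = 8.62
(3) = 2.80
(4) = 7.74
(5) = 3.32
(6) = 3.63
(7) = 3.94
(8) = -1.48
(9) = 0.30
(10) = 2.51
(11) = 23.00
(12) = -7.12
(13) = -2.22
(14) = 1.71
(15) = 132.00
(16) = 0.98
(17) = 6.00
(18) = 18.33
(19) = 14.73
(20) = 5.00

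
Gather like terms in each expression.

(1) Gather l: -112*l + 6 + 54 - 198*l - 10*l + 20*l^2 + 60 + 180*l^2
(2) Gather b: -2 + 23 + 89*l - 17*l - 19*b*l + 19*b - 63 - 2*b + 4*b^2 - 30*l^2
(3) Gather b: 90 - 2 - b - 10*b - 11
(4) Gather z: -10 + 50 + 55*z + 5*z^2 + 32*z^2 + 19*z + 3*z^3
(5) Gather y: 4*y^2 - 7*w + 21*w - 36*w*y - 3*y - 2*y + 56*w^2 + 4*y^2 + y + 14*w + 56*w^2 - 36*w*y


(1) = 200*l^2 - 320*l + 120
(2) = 4*b^2 + b*(17 - 19*l) - 30*l^2 + 72*l - 42
(3) = 77 - 11*b
(4) = 3*z^3 + 37*z^2 + 74*z + 40
(5) = 112*w^2 + 28*w + 8*y^2 + y*(-72*w - 4)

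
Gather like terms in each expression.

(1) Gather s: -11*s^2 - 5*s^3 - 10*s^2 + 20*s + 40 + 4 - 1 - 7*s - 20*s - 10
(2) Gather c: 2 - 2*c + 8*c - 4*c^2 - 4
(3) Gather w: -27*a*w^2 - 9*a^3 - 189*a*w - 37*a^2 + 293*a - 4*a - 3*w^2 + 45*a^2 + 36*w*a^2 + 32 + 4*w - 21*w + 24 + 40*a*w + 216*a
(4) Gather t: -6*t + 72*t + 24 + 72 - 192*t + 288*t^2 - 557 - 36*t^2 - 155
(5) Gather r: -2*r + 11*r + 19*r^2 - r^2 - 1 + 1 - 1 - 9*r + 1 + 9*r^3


(1) = -5*s^3 - 21*s^2 - 7*s + 33
(2) = -4*c^2 + 6*c - 2
(3) = -9*a^3 + 8*a^2 + 505*a + w^2*(-27*a - 3) + w*(36*a^2 - 149*a - 17) + 56
(4) = 252*t^2 - 126*t - 616
(5) = 9*r^3 + 18*r^2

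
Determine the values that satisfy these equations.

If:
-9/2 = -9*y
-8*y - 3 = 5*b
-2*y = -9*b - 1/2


Then:
No Solution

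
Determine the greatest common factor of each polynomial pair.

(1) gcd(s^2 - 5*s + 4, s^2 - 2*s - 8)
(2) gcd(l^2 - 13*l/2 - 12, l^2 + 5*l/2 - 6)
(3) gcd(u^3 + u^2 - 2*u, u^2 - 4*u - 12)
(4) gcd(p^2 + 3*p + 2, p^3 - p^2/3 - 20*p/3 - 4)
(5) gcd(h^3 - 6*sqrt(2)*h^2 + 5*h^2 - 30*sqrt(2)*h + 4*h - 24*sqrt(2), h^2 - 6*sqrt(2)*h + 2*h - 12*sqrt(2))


(1) = gcd((s - 4)*(s - 1), (s - 4)*(s + 2)) = s - 4
(2) = gcd((l - 8)*(l + 3/2), (l - 3/2)*(l + 4)) = 1
(3) = u + 2
(4) = gcd((p + 1)*(p + 2), (p - 3)*(p + 2/3)*(p + 2)) = p + 2
(5) = h - 6*sqrt(2)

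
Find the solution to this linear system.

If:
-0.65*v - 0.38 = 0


Then:
v = -0.58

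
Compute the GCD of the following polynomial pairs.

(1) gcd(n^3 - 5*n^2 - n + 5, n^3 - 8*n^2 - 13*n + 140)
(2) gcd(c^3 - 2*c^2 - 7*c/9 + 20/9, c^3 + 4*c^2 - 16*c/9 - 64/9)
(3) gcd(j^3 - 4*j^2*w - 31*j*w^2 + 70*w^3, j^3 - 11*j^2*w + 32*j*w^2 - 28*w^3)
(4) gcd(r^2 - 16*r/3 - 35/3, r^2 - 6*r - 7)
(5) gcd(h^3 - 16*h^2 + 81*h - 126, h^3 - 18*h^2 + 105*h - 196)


(1) = n - 5
(2) = c - 4/3
(3) = gcd((j - 7*w)*(j - 2*w)*(j + 5*w), (j - 7*w)*(j - 2*w)^2) = j^2 - 9*j*w + 14*w^2
(4) = gcd((r - 7)*(r + 5/3), (r - 7)*(r + 1)) = r - 7
(5) = h - 7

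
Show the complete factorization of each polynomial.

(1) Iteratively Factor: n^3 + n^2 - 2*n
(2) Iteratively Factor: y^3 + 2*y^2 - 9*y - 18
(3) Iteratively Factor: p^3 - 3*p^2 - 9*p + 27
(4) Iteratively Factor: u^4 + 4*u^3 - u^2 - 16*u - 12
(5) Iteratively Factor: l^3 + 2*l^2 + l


(1) = (n - 1)*(n^2 + 2*n) = n*(n - 1)*(n + 2)
(2) = (y + 2)*(y^2 - 9) = (y + 2)*(y + 3)*(y - 3)
(3) = (p - 3)*(p^2 - 9) = (p - 3)*(p + 3)*(p - 3)
(4) = (u + 3)*(u^3 + u^2 - 4*u - 4) = (u + 1)*(u + 3)*(u^2 - 4) = (u + 1)*(u + 2)*(u + 3)*(u - 2)
(5) = (l + 1)*(l^2 + l) = l*(l + 1)*(l + 1)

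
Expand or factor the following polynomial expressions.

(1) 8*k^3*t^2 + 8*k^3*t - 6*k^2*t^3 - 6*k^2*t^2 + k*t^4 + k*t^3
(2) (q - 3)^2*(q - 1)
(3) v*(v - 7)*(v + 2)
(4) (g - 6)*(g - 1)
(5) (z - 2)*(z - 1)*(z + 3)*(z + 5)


(1) = t*(-4*k + t)*(-2*k + t)*(k*t + k)
(2) = q^3 - 7*q^2 + 15*q - 9
(3) = v^3 - 5*v^2 - 14*v
(4) = g^2 - 7*g + 6
(5) = z^4 + 5*z^3 - 7*z^2 - 29*z + 30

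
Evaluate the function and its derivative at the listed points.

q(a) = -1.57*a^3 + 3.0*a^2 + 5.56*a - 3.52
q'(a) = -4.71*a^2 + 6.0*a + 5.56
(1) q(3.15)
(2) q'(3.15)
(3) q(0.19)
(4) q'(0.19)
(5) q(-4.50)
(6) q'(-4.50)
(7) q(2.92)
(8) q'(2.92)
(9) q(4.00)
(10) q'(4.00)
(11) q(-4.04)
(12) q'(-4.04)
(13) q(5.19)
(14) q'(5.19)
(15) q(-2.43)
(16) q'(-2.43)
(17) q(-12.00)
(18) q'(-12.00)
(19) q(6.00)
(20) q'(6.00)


(1) = -5.31
(2) = -22.27
(3) = -2.37
(4) = 6.53
(5) = 175.28
(6) = -116.82
(7) = -0.79
(8) = -17.08
(9) = -33.76
(10) = -45.80
(11) = 126.51
(12) = -95.55
(13) = -113.34
(14) = -90.17
(15) = 23.21
(16) = -36.83
(17) = 3074.72
(18) = -744.68
(19) = -201.28
(20) = -128.00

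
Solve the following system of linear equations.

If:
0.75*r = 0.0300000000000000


Then:
r = 0.04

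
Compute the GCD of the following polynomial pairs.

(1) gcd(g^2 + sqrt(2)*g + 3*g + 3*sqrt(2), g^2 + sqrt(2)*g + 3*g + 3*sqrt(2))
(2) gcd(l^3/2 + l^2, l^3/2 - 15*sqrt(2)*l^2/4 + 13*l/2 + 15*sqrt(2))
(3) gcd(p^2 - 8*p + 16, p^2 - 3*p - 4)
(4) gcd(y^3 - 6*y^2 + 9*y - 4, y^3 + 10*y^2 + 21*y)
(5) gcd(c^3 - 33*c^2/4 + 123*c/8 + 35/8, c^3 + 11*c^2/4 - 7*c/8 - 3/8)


(1) = g^2 + g*(sqrt(2) + 3) + 3*sqrt(2)
(2) = gcd(l^2*(l/2 + 1), (l/2 + sqrt(2)/2)*(l - 6*sqrt(2))*(l - 5*sqrt(2)/2)) = 1
(3) = gcd((p - 4)^2, (p - 4)*(p + 1)) = p - 4
(4) = gcd((y - 4)*(y - 1)^2, y*(y + 3)*(y + 7)) = 1
(5) = gcd((c - 5)*(c - 7/2)*(c + 1/4), (c - 1/2)*(c + 1/4)*(c + 3)) = c + 1/4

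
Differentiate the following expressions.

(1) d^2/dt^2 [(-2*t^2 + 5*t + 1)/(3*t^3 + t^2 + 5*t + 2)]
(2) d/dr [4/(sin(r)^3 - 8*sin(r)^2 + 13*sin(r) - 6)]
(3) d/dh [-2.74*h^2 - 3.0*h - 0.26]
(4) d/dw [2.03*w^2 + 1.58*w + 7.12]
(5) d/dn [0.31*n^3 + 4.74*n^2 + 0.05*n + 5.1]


(1) = 2*(-18*t^6 + 135*t^5 + 189*t^4 + 48*t^3 - 120*t^2 - 33*t - 35)/(27*t^9 + 27*t^8 + 144*t^7 + 145*t^6 + 276*t^5 + 261*t^4 + 221*t^3 + 162*t^2 + 60*t + 8)
(2) = 4*(13 - 3*sin(r))*cos(r)/((sin(r) - 6)^2*(sin(r) - 1)^3)
(3) = -5.48*h - 3.0
(4) = 4.06*w + 1.58
(5) = 0.93*n^2 + 9.48*n + 0.05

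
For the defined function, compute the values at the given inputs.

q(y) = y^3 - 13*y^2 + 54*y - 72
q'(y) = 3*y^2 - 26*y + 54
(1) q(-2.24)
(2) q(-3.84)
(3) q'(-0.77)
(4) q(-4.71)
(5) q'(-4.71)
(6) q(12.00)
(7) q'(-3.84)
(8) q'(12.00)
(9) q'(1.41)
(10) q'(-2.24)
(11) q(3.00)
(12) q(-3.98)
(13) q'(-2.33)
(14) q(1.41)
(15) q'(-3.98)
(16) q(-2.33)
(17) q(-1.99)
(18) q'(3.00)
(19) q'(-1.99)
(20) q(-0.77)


(1) = -269.43
(2) = -527.68
(3) = 75.80
(4) = -719.22
(5) = 243.01
(6) = 432.00
(7) = 198.08
(8) = 174.00
(9) = 23.30
(10) = 127.29
(11) = 0.00
(12) = -555.89
(13) = 130.87
(14) = -18.90
(15) = 205.00
(16) = -281.05
(17) = -238.82
(18) = 3.00
(19) = 117.62
(20) = -121.74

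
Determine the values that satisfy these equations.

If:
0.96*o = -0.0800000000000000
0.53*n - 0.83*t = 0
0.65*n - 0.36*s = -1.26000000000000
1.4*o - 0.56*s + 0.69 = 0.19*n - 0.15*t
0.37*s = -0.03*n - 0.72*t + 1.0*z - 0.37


Then:
n = -1.25
o = -0.08
s = 1.23
t = -0.80
z = 0.21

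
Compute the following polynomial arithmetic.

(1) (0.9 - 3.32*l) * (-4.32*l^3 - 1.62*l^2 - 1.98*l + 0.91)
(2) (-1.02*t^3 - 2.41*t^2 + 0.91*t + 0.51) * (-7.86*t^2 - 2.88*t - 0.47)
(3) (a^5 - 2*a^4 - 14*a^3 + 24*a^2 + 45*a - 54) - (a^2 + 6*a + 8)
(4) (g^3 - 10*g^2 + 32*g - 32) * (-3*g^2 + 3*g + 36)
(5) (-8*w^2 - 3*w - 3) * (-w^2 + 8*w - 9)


(1) = 14.3424*l^4 + 1.4904*l^3 + 5.1156*l^2 - 4.8032*l + 0.819
(2) = 8.0172*t^5 + 21.8802*t^4 + 0.2676*t^3 - 5.4967*t^2 - 1.8965*t - 0.2397
(3) = a^5 - 2*a^4 - 14*a^3 + 23*a^2 + 39*a - 62
(4) = -3*g^5 + 33*g^4 - 90*g^3 - 168*g^2 + 1056*g - 1152
(5) = 8*w^4 - 61*w^3 + 51*w^2 + 3*w + 27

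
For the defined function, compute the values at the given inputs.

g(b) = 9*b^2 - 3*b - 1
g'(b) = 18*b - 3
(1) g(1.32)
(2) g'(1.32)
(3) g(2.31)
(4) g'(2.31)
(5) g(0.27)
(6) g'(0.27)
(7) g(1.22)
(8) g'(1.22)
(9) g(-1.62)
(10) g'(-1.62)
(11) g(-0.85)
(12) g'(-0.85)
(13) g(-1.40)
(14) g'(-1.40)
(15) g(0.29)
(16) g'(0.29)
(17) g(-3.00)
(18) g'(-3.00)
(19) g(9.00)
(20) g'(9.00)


(1) = 10.72
(2) = 20.76
(3) = 40.09
(4) = 38.58
(5) = -1.15
(6) = 1.86
(7) = 8.74
(8) = 18.96
(9) = 27.48
(10) = -32.16
(11) = 8.05
(12) = -18.30
(13) = 20.84
(14) = -28.20
(15) = -1.11
(16) = 2.22
(17) = 89.00
(18) = -57.00
(19) = 701.00
(20) = 159.00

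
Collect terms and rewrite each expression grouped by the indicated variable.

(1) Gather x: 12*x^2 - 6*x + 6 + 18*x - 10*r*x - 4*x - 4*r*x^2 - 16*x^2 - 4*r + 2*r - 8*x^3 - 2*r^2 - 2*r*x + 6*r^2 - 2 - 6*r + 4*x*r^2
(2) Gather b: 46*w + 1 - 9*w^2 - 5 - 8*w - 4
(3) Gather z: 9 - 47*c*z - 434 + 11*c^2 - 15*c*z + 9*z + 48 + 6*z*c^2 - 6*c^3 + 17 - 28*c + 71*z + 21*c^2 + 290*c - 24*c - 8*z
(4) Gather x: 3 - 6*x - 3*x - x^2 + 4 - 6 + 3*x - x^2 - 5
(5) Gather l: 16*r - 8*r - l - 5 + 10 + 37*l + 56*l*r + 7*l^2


(1) = 4*r^2 - 8*r - 8*x^3 + x^2*(-4*r - 4) + x*(4*r^2 - 12*r + 8) + 4
(2) = -9*w^2 + 38*w - 8
(3) = -6*c^3 + 32*c^2 + 238*c + z*(6*c^2 - 62*c + 72) - 360
(4) = -2*x^2 - 6*x - 4
(5) = 7*l^2 + l*(56*r + 36) + 8*r + 5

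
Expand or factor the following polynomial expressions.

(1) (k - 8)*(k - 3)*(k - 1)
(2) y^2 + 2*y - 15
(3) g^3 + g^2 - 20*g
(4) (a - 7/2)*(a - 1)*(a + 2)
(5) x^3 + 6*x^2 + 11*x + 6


(1) = k^3 - 12*k^2 + 35*k - 24
(2) = (y - 3)*(y + 5)
(3) = g*(g - 4)*(g + 5)
(4) = a^3 - 5*a^2/2 - 11*a/2 + 7
(5) = (x + 1)*(x + 2)*(x + 3)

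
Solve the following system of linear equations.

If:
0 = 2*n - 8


Then:
n = 4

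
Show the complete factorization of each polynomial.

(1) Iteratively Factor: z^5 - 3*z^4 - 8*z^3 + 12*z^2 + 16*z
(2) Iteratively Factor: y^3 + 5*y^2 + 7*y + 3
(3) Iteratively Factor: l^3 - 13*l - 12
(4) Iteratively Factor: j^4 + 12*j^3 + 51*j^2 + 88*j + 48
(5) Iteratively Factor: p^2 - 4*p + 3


(1) = (z + 1)*(z^4 - 4*z^3 - 4*z^2 + 16*z) = z*(z + 1)*(z^3 - 4*z^2 - 4*z + 16) = z*(z + 1)*(z + 2)*(z^2 - 6*z + 8) = z*(z - 4)*(z + 1)*(z + 2)*(z - 2)
(2) = (y + 1)*(y^2 + 4*y + 3) = (y + 1)*(y + 3)*(y + 1)
(3) = (l + 3)*(l^2 - 3*l - 4) = (l + 1)*(l + 3)*(l - 4)
(4) = (j + 3)*(j^3 + 9*j^2 + 24*j + 16) = (j + 3)*(j + 4)*(j^2 + 5*j + 4) = (j + 3)*(j + 4)^2*(j + 1)
(5) = (p - 1)*(p - 3)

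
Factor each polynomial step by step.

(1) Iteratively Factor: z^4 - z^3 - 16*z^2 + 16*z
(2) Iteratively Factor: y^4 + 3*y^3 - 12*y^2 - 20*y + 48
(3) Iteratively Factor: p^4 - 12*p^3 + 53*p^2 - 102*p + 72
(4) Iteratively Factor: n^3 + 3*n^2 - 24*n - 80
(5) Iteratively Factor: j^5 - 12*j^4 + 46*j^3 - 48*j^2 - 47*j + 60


(1) = (z)*(z^3 - z^2 - 16*z + 16) = z*(z + 4)*(z^2 - 5*z + 4) = z*(z - 1)*(z + 4)*(z - 4)
(2) = (y - 2)*(y^3 + 5*y^2 - 2*y - 24) = (y - 2)*(y + 3)*(y^2 + 2*y - 8) = (y - 2)^2*(y + 3)*(y + 4)
(3) = (p - 3)*(p^3 - 9*p^2 + 26*p - 24) = (p - 3)*(p - 2)*(p^2 - 7*p + 12) = (p - 3)^2*(p - 2)*(p - 4)
(4) = (n + 4)*(n^2 - n - 20) = (n + 4)^2*(n - 5)
(5) = (j + 1)*(j^4 - 13*j^3 + 59*j^2 - 107*j + 60) = (j - 3)*(j + 1)*(j^3 - 10*j^2 + 29*j - 20) = (j - 4)*(j - 3)*(j + 1)*(j^2 - 6*j + 5) = (j - 5)*(j - 4)*(j - 3)*(j + 1)*(j - 1)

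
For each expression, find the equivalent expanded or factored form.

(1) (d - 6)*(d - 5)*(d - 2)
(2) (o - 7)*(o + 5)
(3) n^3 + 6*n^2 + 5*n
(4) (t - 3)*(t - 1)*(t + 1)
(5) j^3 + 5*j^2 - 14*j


(1) = d^3 - 13*d^2 + 52*d - 60
(2) = o^2 - 2*o - 35
(3) = n*(n + 1)*(n + 5)
(4) = t^3 - 3*t^2 - t + 3
(5) = j*(j - 2)*(j + 7)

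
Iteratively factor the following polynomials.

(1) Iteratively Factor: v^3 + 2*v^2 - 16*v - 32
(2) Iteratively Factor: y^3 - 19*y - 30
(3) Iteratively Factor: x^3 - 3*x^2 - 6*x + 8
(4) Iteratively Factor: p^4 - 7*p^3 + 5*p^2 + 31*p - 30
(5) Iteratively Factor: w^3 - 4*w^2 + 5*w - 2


(1) = (v + 2)*(v^2 - 16) = (v - 4)*(v + 2)*(v + 4)
(2) = (y - 5)*(y^2 + 5*y + 6) = (y - 5)*(y + 2)*(y + 3)
(3) = (x - 4)*(x^2 + x - 2) = (x - 4)*(x + 2)*(x - 1)
(4) = (p - 1)*(p^3 - 6*p^2 - p + 30) = (p - 1)*(p + 2)*(p^2 - 8*p + 15) = (p - 3)*(p - 1)*(p + 2)*(p - 5)
(5) = (w - 1)*(w^2 - 3*w + 2) = (w - 2)*(w - 1)*(w - 1)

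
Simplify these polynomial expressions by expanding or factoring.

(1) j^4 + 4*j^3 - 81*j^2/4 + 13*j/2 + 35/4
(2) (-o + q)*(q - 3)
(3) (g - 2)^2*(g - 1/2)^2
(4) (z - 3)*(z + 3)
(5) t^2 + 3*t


(1) = (j - 5/2)*(j - 1)*(j + 1/2)*(j + 7)
(2) = -o*q + 3*o + q^2 - 3*q
(3) = g^4 - 5*g^3 + 33*g^2/4 - 5*g + 1
(4) = z^2 - 9
(5) = t*(t + 3)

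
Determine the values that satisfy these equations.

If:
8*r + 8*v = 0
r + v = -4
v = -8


Then:
No Solution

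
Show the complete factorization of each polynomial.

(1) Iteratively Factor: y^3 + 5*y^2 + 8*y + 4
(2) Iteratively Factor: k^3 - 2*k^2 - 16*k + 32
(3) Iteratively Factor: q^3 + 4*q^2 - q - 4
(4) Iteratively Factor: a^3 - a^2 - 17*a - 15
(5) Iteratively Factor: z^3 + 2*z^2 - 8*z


(1) = (y + 2)*(y^2 + 3*y + 2) = (y + 1)*(y + 2)*(y + 2)
(2) = (k - 2)*(k^2 - 16) = (k - 4)*(k - 2)*(k + 4)
(3) = (q + 4)*(q^2 - 1) = (q + 1)*(q + 4)*(q - 1)
(4) = (a + 1)*(a^2 - 2*a - 15) = (a - 5)*(a + 1)*(a + 3)
(5) = (z - 2)*(z^2 + 4*z) = z*(z - 2)*(z + 4)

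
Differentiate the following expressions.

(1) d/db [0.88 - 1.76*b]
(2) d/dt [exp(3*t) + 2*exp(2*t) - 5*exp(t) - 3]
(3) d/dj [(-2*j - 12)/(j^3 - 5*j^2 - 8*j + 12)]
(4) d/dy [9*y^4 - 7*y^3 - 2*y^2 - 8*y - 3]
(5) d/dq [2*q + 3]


(1) = -1.76000000000000
(2) = (3*exp(2*t) + 4*exp(t) - 5)*exp(t)
(3) = 2*(2*j^3 + 13*j^2 - 60*j - 60)/(j^6 - 10*j^5 + 9*j^4 + 104*j^3 - 56*j^2 - 192*j + 144)
(4) = 36*y^3 - 21*y^2 - 4*y - 8
(5) = 2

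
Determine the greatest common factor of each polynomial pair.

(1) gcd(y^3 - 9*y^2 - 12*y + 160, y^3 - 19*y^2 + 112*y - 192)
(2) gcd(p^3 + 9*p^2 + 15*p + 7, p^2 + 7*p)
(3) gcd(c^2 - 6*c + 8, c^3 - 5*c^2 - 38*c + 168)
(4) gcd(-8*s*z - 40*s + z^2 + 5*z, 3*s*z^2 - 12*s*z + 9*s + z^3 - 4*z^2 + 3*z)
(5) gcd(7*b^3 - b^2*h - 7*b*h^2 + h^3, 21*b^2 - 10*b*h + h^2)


(1) = y - 8
(2) = p + 7
(3) = c - 4
(4) = 1
(5) = gcd((-7*b + h)*(-b + h)*(b + h), (-7*b + h)*(-3*b + h)) = 7*b - h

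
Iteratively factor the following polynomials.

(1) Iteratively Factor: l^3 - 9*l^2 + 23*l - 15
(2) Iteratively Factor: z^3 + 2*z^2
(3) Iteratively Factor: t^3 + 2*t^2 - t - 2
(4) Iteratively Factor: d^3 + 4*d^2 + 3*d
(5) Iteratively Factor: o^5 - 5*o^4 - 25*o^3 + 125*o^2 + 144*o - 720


(1) = (l - 1)*(l^2 - 8*l + 15) = (l - 5)*(l - 1)*(l - 3)
(2) = (z)*(z^2 + 2*z) = z^2*(z + 2)
(3) = (t + 1)*(t^2 + t - 2) = (t + 1)*(t + 2)*(t - 1)
(4) = (d + 1)*(d^2 + 3*d) = d*(d + 1)*(d + 3)
(5) = (o - 5)*(o^4 - 25*o^2 + 144) = (o - 5)*(o + 4)*(o^3 - 4*o^2 - 9*o + 36) = (o - 5)*(o - 3)*(o + 4)*(o^2 - o - 12) = (o - 5)*(o - 3)*(o + 3)*(o + 4)*(o - 4)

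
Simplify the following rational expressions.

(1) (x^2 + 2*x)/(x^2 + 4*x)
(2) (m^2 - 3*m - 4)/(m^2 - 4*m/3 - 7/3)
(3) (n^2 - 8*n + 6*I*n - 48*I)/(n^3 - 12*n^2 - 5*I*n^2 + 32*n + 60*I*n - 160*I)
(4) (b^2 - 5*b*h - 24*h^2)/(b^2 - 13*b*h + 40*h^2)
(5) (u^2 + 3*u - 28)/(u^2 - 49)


(1) = (x + 2)/(x + 4)
(2) = (3*m - 12)/(3*m - 7)
(3) = (n + 6*I)/(n^2 + n*(-4 - 5*I) + 20*I)
(4) = (b + 3*h)/(b - 5*h)
(5) = (u - 4)/(u - 7)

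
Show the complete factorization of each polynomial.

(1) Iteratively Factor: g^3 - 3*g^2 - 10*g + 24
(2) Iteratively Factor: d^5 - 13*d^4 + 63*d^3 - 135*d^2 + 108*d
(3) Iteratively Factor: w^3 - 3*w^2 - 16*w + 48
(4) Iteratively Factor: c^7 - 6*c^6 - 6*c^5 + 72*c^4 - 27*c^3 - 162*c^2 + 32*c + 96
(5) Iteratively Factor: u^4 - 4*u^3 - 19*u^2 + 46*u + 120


(1) = (g - 4)*(g^2 + g - 6) = (g - 4)*(g + 3)*(g - 2)
(2) = (d - 4)*(d^4 - 9*d^3 + 27*d^2 - 27*d) = (d - 4)*(d - 3)*(d^3 - 6*d^2 + 9*d) = (d - 4)*(d - 3)^2*(d^2 - 3*d) = d*(d - 4)*(d - 3)^2*(d - 3)
(3) = (w - 4)*(w^2 + w - 12) = (w - 4)*(w + 4)*(w - 3)
(4) = (c - 2)*(c^6 - 4*c^5 - 14*c^4 + 44*c^3 + 61*c^2 - 40*c - 48) = (c - 2)*(c - 1)*(c^5 - 3*c^4 - 17*c^3 + 27*c^2 + 88*c + 48) = (c - 2)*(c - 1)*(c + 1)*(c^4 - 4*c^3 - 13*c^2 + 40*c + 48) = (c - 2)*(c - 1)*(c + 1)*(c + 3)*(c^3 - 7*c^2 + 8*c + 16) = (c - 4)*(c - 2)*(c - 1)*(c + 1)*(c + 3)*(c^2 - 3*c - 4) = (c - 4)*(c - 2)*(c - 1)*(c + 1)^2*(c + 3)*(c - 4)
(5) = (u - 5)*(u^3 + u^2 - 14*u - 24) = (u - 5)*(u + 3)*(u^2 - 2*u - 8) = (u - 5)*(u + 2)*(u + 3)*(u - 4)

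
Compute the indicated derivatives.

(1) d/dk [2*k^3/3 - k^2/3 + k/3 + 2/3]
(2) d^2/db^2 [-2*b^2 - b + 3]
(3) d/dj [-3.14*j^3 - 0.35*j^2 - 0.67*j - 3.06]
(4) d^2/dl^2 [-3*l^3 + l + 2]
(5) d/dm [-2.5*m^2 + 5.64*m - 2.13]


(1) = 2*k^2 - 2*k/3 + 1/3
(2) = -4
(3) = -9.42*j^2 - 0.7*j - 0.67
(4) = -18*l
(5) = 5.64 - 5.0*m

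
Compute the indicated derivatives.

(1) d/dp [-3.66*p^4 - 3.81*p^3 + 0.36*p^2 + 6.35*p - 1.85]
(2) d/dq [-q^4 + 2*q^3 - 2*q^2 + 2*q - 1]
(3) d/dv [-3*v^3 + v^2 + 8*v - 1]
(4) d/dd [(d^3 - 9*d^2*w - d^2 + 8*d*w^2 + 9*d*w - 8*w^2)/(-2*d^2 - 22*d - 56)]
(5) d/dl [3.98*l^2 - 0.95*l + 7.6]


(1) = -14.64*p^3 - 11.43*p^2 + 0.72*p + 6.35
(2) = -4*q^3 + 6*q^2 - 4*q + 2
(3) = -9*v^2 + 2*v + 8
(4) = (-d^4 - 22*d^3 + 8*d^2*w^2 + 108*d^2*w - 73*d^2 - 16*d*w^2 + 504*d*w + 56*d - 312*w^2 - 252*w)/(2*(d^4 + 22*d^3 + 177*d^2 + 616*d + 784))
(5) = 7.96*l - 0.95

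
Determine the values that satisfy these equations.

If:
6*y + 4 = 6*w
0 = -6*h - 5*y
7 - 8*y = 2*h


Then:
h = -35/38
w = 101/57
y = 21/19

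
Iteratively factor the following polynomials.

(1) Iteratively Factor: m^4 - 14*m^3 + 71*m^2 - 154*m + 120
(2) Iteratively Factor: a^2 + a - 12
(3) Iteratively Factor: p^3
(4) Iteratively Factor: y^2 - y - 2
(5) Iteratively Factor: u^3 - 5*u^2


(1) = (m - 4)*(m^3 - 10*m^2 + 31*m - 30) = (m - 5)*(m - 4)*(m^2 - 5*m + 6) = (m - 5)*(m - 4)*(m - 3)*(m - 2)
(2) = (a + 4)*(a - 3)
(3) = (p)*(p^2) = p^2*(p)
(4) = (y - 2)*(y + 1)
(5) = (u)*(u^2 - 5*u) = u^2*(u - 5)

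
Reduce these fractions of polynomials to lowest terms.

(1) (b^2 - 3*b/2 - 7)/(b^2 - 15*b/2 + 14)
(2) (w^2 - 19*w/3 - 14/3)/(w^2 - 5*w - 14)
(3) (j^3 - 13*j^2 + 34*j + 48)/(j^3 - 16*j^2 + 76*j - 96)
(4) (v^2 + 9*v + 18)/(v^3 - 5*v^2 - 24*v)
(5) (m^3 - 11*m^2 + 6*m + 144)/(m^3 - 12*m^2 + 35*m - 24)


(1) = (b + 2)/(b - 4)
(2) = (3*w + 2)/(3*w + 6)
(3) = (j + 1)/(j - 2)
(4) = (v + 6)/(v^2 - 8*v)
(5) = (m^2 - 3*m - 18)/(m^2 - 4*m + 3)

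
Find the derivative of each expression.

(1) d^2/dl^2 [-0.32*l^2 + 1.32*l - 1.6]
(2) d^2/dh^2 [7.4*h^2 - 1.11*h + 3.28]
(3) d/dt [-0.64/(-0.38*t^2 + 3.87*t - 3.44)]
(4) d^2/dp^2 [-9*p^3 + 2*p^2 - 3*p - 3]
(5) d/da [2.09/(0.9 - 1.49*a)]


(1) = -0.640000000000000
(2) = 14.8000000000000
(3) = (2.4768 - 0.4864*t)/(0.38*t^2 - 3.87*t + 3.44)^2
(4) = 4 - 54*p
(5) = 3.1141/(1.49*a - 0.9)^2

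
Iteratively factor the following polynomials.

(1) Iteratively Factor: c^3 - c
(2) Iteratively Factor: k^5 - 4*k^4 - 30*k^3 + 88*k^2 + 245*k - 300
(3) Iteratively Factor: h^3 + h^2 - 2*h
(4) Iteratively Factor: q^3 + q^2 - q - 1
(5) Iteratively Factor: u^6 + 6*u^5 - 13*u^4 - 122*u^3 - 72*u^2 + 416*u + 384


(1) = (c + 1)*(c^2 - c) = (c - 1)*(c + 1)*(c)
(2) = (k - 5)*(k^4 + k^3 - 25*k^2 - 37*k + 60) = (k - 5)^2*(k^3 + 6*k^2 + 5*k - 12) = (k - 5)^2*(k - 1)*(k^2 + 7*k + 12) = (k - 5)^2*(k - 1)*(k + 3)*(k + 4)
(3) = (h)*(h^2 + h - 2) = h*(h - 1)*(h + 2)
(4) = (q + 1)*(q^2 - 1) = (q - 1)*(q + 1)*(q + 1)
(5) = (u + 4)*(u^5 + 2*u^4 - 21*u^3 - 38*u^2 + 80*u + 96) = (u + 1)*(u + 4)*(u^4 + u^3 - 22*u^2 - 16*u + 96) = (u + 1)*(u + 4)^2*(u^3 - 3*u^2 - 10*u + 24) = (u + 1)*(u + 3)*(u + 4)^2*(u^2 - 6*u + 8) = (u - 2)*(u + 1)*(u + 3)*(u + 4)^2*(u - 4)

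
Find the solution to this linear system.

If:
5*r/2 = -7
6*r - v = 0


Then:
r = -14/5
v = -84/5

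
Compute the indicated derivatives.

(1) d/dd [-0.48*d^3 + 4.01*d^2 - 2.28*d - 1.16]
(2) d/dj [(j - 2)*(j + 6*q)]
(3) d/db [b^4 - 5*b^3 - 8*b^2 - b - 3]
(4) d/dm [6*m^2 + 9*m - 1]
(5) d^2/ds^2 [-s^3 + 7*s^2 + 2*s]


(1) = -1.44*d^2 + 8.02*d - 2.28
(2) = 2*j + 6*q - 2
(3) = 4*b^3 - 15*b^2 - 16*b - 1
(4) = 12*m + 9
(5) = 14 - 6*s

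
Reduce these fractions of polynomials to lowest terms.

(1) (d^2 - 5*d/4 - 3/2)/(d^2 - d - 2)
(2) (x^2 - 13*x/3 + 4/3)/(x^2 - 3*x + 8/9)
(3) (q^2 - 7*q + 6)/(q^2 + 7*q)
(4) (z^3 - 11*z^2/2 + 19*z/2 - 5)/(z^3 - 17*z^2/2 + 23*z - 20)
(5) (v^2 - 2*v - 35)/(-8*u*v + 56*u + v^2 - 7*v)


(1) = (4*d + 3)/(4*d + 4)
(2) = (3*x - 12)/(3*x - 8)
(3) = (q^2 - 7*q + 6)/(q^2 + 7*q)
(4) = (z - 1)/(z - 4)
(5) = (-v - 5)/(8*u - v)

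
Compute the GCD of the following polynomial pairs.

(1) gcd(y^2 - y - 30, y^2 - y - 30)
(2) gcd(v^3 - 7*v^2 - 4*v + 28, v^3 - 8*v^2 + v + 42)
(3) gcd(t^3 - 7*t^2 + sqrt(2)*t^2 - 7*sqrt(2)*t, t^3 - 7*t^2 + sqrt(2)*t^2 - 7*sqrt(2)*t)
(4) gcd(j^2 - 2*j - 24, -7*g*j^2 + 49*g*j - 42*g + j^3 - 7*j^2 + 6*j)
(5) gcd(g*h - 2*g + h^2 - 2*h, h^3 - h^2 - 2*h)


(1) = y^2 - y - 30
(2) = gcd((v - 7)*(v - 2)*(v + 2), (v - 7)*(v - 3)*(v + 2)) = v^2 - 5*v - 14
(3) = gcd(t*(t - 7)*(t + sqrt(2)), t*(t - 7)*(t + sqrt(2))) = t^3 + t^2*(-7 + sqrt(2)) - 7*sqrt(2)*t
(4) = gcd((j - 6)*(j + 4), (-7*g + j)*(j - 6)*(j - 1)) = j - 6
(5) = h - 2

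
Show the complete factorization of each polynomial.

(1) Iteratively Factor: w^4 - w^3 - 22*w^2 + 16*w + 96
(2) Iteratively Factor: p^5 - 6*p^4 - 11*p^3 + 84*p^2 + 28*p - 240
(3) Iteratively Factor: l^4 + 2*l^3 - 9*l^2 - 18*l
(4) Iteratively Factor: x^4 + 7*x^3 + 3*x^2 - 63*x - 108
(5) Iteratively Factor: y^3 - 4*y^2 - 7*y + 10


(1) = (w + 4)*(w^3 - 5*w^2 - 2*w + 24) = (w - 3)*(w + 4)*(w^2 - 2*w - 8) = (w - 4)*(w - 3)*(w + 4)*(w + 2)
(2) = (p - 2)*(p^4 - 4*p^3 - 19*p^2 + 46*p + 120) = (p - 4)*(p - 2)*(p^3 - 19*p - 30) = (p - 4)*(p - 2)*(p + 3)*(p^2 - 3*p - 10) = (p - 5)*(p - 4)*(p - 2)*(p + 3)*(p + 2)
(3) = (l + 3)*(l^3 - l^2 - 6*l) = l*(l + 3)*(l^2 - l - 6) = l*(l + 2)*(l + 3)*(l - 3)
(4) = (x + 3)*(x^3 + 4*x^2 - 9*x - 36) = (x - 3)*(x + 3)*(x^2 + 7*x + 12) = (x - 3)*(x + 3)^2*(x + 4)
(5) = (y - 1)*(y^2 - 3*y - 10) = (y - 1)*(y + 2)*(y - 5)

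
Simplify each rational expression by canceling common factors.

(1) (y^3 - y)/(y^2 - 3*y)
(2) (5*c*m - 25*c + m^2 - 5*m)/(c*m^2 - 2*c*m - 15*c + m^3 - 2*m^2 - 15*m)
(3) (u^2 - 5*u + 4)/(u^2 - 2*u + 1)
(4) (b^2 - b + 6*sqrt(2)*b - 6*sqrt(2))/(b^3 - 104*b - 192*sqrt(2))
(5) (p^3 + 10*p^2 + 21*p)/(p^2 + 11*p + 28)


(1) = (y^2 - 1)/(y - 3)
(2) = (5*c + m)/(c*m + 3*c + m^2 + 3*m)
(3) = (u - 4)/(u - 1)
(4) = (b - 1)/(b^2 - 6*sqrt(2)*b - 32)
(5) = (p^2 + 3*p)/(p + 4)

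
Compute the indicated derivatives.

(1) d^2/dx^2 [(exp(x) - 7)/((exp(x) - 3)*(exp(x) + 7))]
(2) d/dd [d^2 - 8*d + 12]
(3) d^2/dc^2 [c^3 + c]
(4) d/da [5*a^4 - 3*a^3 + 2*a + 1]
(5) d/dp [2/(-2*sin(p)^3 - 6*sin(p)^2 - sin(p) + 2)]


(1) = (exp(4*x) - 32*exp(3*x) + 42*exp(2*x) - 616*exp(x) - 147)*exp(x)/(exp(6*x) + 12*exp(5*x) - 15*exp(4*x) - 440*exp(3*x) + 315*exp(2*x) + 5292*exp(x) - 9261)
(2) = 2*d - 8
(3) = 6*c
(4) = 20*a^3 - 9*a^2 + 2
(5) = 2*(6*sin(p)^2 + 12*sin(p) + 1)*cos(p)/(2*sin(p)^3 + 6*sin(p)^2 + sin(p) - 2)^2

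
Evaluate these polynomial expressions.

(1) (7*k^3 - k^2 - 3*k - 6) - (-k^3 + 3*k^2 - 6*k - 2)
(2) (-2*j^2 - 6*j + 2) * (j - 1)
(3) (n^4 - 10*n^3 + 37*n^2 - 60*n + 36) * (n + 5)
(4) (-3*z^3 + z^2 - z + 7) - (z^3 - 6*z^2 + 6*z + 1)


(1) = 8*k^3 - 4*k^2 + 3*k - 4
(2) = -2*j^3 - 4*j^2 + 8*j - 2
(3) = n^5 - 5*n^4 - 13*n^3 + 125*n^2 - 264*n + 180
(4) = -4*z^3 + 7*z^2 - 7*z + 6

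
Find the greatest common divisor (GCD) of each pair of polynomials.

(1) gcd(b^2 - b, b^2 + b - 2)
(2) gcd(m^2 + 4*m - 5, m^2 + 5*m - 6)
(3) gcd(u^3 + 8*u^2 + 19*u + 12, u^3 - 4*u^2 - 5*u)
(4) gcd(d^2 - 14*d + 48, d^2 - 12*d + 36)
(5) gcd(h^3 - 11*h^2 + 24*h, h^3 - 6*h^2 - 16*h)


(1) = b - 1
(2) = m - 1
(3) = gcd((u + 1)*(u + 3)*(u + 4), u*(u - 5)*(u + 1)) = u + 1
(4) = d - 6
(5) = gcd(h*(h - 8)*(h - 3), h*(h - 8)*(h + 2)) = h^2 - 8*h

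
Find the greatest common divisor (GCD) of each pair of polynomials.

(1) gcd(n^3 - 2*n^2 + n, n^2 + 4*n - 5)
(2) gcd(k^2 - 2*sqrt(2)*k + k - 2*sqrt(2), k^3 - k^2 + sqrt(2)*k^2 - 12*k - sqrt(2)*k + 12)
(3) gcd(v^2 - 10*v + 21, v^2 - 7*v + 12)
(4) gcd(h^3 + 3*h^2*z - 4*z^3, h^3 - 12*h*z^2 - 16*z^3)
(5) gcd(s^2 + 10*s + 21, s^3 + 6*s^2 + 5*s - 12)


(1) = gcd(n*(n - 1)^2, (n - 1)*(n + 5)) = n - 1
(2) = k - 2*sqrt(2)
(3) = gcd((v - 7)*(v - 3), (v - 4)*(v - 3)) = v - 3
(4) = h^2 + 4*h*z + 4*z^2
(5) = s + 3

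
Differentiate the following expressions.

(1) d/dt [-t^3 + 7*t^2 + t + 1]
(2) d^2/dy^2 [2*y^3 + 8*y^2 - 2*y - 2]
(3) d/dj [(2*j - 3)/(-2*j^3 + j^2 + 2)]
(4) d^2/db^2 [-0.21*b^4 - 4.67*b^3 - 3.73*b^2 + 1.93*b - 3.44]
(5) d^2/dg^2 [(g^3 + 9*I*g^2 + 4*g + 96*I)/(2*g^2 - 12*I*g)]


(1) = -3*t^2 + 14*t + 1
(2) = 12*y + 16
(3) = 2*(-2*j^3 + j^2 + j*(2*j - 3)*(3*j - 1) + 2)/(-2*j^3 + j^2 + 2)^2
(4) = -2.52*b^2 - 28.02*b - 7.46
(5) = 2*(-43*g^3 + 144*I*g^2 + 864*g - 1728*I)/(g^3*(g^3 - 18*I*g^2 - 108*g + 216*I))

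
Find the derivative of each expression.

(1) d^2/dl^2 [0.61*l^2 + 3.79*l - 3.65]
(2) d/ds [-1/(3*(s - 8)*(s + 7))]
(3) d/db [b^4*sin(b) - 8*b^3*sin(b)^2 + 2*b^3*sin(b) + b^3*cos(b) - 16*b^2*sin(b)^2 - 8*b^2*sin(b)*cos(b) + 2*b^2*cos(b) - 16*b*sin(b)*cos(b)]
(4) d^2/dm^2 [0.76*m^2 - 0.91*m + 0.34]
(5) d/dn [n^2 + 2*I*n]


(1) = 1.22000000000000
(2) = (2*s - 1)/(3*(s - 8)^2*(s + 7)^2)
(3) = b^4*cos(b) + 3*b^3*sin(b) - 8*b^3*sin(2*b) + 2*b^3*cos(b) + 4*b^2*sin(b) - 16*b^2*sin(2*b) + 3*b^2*cos(b) + 4*b^2*cos(2*b) - 12*b^2 - 8*b*sin(2*b) + 4*b*cos(b) - 16*b - 8*sin(2*b)
(4) = 1.52000000000000
(5) = 2*n + 2*I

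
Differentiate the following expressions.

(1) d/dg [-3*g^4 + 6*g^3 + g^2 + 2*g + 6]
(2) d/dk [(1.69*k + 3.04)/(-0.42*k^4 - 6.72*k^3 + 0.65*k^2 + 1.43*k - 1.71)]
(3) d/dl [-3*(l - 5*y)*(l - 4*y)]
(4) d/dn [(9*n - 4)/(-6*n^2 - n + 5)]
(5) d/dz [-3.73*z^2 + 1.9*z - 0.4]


(1) = -12*g^3 + 18*g^2 + 2*g + 2
(2) = (2.1294*k^4 + 27.8208*k^3 + 60.1879*k^2 - 3.952*k - 7.2371)/(0.1764*k^8 + 5.6448*k^7 + 44.6124*k^6 - 9.9372*k^5 - 17.3603*k^4 + 24.8414*k^3 - 0.1781*k^2 - 4.8906*k + 2.9241)
(3) = -6*l + 27*y
(4) = (-54*n^2 - 9*n + (9*n - 4)*(12*n + 1) + 45)/(6*n^2 + n - 5)^2
(5) = 1.9 - 7.46*z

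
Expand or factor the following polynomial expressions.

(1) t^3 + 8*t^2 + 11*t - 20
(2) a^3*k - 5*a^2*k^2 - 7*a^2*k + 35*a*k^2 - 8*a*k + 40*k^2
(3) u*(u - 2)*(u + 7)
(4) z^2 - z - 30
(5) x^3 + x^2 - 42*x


(1) = (t - 1)*(t + 4)*(t + 5)
(2) = (a - 8)*(a - 5*k)*(a*k + k)
(3) = u^3 + 5*u^2 - 14*u
(4) = (z - 6)*(z + 5)
(5) = x*(x - 6)*(x + 7)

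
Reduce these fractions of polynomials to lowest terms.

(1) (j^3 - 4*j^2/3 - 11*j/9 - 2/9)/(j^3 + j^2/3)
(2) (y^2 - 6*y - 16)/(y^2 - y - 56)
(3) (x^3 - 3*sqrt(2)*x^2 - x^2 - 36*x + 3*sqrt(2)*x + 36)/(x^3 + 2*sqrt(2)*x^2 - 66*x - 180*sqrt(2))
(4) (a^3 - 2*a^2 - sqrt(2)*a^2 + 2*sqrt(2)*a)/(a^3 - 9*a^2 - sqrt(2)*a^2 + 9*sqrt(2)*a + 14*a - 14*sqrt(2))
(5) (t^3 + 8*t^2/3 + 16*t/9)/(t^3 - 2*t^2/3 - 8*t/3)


(1) = (3*j^2 - 5*j - 2)/(3*j^2)
(2) = (y + 2)/(y + 7)
(3) = (x - 1)/(x + 5*sqrt(2))
(4) = a/(a - 7)
(5) = (3*t + 4)/(3*t - 6)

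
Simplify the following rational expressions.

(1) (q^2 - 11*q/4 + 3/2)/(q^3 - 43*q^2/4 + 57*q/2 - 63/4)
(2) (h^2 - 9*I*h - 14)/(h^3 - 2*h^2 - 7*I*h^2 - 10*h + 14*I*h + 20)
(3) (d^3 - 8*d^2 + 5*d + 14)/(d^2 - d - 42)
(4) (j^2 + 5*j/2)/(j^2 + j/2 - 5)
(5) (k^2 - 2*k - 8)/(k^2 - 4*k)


(1) = (q - 2)/(q^2 - 10*q + 21)
(2) = (h - 7*I)/(h^2 + h*(-2 - 5*I) + 10*I)
(3) = (d^2 - d - 2)/(d + 6)
(4) = j/(j - 2)
(5) = (k + 2)/k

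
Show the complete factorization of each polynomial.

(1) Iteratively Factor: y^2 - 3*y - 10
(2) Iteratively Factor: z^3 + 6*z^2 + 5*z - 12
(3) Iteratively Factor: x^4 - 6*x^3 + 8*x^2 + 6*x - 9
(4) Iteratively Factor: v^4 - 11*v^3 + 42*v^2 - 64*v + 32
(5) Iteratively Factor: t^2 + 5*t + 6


(1) = (y + 2)*(y - 5)
(2) = (z + 3)*(z^2 + 3*z - 4) = (z - 1)*(z + 3)*(z + 4)
(3) = (x - 3)*(x^3 - 3*x^2 - x + 3) = (x - 3)*(x + 1)*(x^2 - 4*x + 3) = (x - 3)*(x - 1)*(x + 1)*(x - 3)
(4) = (v - 1)*(v^3 - 10*v^2 + 32*v - 32) = (v - 2)*(v - 1)*(v^2 - 8*v + 16) = (v - 4)*(v - 2)*(v - 1)*(v - 4)
(5) = (t + 3)*(t + 2)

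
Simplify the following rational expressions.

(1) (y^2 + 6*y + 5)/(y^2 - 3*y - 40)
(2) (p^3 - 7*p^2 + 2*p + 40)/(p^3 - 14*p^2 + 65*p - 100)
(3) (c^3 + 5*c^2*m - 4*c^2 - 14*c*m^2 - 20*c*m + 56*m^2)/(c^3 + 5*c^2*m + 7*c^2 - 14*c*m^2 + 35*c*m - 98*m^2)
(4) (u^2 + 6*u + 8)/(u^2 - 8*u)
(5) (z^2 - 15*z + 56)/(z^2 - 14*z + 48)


(1) = (y + 1)/(y - 8)
(2) = (p + 2)/(p - 5)
(3) = (c - 4)/(c + 7)
(4) = (u^2 + 6*u + 8)/(u^2 - 8*u)
(5) = (z - 7)/(z - 6)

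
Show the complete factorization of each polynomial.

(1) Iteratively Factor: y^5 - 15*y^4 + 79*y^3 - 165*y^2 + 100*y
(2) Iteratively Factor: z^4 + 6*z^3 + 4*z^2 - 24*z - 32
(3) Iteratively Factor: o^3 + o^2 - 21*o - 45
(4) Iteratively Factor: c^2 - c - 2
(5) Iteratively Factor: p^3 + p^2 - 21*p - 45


(1) = (y)*(y^4 - 15*y^3 + 79*y^2 - 165*y + 100) = y*(y - 4)*(y^3 - 11*y^2 + 35*y - 25) = y*(y - 5)*(y - 4)*(y^2 - 6*y + 5) = y*(y - 5)^2*(y - 4)*(y - 1)
(2) = (z + 2)*(z^3 + 4*z^2 - 4*z - 16) = (z + 2)*(z + 4)*(z^2 - 4) = (z + 2)^2*(z + 4)*(z - 2)
(3) = (o + 3)*(o^2 - 2*o - 15) = (o - 5)*(o + 3)*(o + 3)
(4) = (c + 1)*(c - 2)
(5) = (p + 3)*(p^2 - 2*p - 15) = (p - 5)*(p + 3)*(p + 3)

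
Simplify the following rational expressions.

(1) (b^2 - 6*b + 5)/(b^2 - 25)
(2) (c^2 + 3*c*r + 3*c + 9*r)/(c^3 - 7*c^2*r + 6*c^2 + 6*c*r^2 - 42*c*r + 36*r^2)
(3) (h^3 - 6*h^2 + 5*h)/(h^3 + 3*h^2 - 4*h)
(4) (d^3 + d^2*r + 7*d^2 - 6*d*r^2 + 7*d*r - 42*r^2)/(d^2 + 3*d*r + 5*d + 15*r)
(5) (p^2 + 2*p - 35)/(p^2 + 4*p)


(1) = (b - 1)/(b + 5)
(2) = (c^2 + 3*c*r + 3*c + 9*r)/(c^3 - 7*c^2*r + 6*c^2 + 6*c*r^2 - 42*c*r + 36*r^2)
(3) = (h - 5)/(h + 4)
(4) = (d^2 - 2*d*r + 7*d - 14*r)/(d + 5)
(5) = (p^2 + 2*p - 35)/(p^2 + 4*p)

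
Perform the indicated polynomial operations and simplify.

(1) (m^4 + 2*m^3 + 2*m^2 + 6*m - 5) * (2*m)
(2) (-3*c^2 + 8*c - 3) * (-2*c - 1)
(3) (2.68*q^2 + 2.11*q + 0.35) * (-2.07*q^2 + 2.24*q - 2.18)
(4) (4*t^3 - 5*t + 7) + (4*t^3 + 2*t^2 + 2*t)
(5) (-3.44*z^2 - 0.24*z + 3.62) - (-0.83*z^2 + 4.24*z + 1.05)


(1) = 2*m^5 + 4*m^4 + 4*m^3 + 12*m^2 - 10*m
(2) = 6*c^3 - 13*c^2 - 2*c + 3
(3) = -5.5476*q^4 + 1.6355*q^3 - 1.8405*q^2 - 3.8158*q - 0.763
(4) = 8*t^3 + 2*t^2 - 3*t + 7
(5) = -2.61*z^2 - 4.48*z + 2.57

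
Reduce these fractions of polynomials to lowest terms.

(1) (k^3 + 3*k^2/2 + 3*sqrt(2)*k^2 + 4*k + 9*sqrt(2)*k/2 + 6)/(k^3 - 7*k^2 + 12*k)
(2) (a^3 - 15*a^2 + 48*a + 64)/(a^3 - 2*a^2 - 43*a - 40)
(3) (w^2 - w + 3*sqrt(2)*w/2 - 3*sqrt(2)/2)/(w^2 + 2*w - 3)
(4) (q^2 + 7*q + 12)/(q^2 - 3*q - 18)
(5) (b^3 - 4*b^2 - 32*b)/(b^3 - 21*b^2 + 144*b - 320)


(1) = (2*k^3 + k^2*(3 + 6*sqrt(2)) + k*(8 + 9*sqrt(2)) + 12)/(2*k^3 - 14*k^2 + 24*k)
(2) = (a - 8)/(a + 5)
(3) = (2*w + 3*sqrt(2))/(2*w + 6)
(4) = (q + 4)/(q - 6)
(5) = (b^2 + 4*b)/(b^2 - 13*b + 40)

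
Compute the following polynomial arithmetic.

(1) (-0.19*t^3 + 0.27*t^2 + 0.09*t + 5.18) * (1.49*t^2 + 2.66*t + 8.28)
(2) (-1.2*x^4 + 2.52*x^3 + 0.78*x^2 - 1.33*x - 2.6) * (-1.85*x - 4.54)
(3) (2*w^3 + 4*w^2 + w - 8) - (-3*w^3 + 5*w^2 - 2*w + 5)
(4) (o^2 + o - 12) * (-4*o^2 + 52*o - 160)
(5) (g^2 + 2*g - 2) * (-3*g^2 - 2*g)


(1) = -0.2831*t^5 - 0.1031*t^4 - 0.7209*t^3 + 10.1932*t^2 + 14.524*t + 42.8904
(2) = 2.22*x^5 + 0.786*x^4 - 12.8838*x^3 - 1.0807*x^2 + 10.8482*x + 11.804
(3) = 5*w^3 - w^2 + 3*w - 13
(4) = -4*o^4 + 48*o^3 - 60*o^2 - 784*o + 1920
(5) = -3*g^4 - 8*g^3 + 2*g^2 + 4*g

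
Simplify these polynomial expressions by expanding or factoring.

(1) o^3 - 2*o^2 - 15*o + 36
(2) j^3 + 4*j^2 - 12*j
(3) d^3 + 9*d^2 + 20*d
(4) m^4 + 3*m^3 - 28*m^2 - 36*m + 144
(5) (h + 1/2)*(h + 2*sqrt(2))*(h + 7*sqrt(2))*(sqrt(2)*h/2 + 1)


(1) = (o - 3)^2*(o + 4)
(2) = j*(j - 2)*(j + 6)
(3) = d*(d + 4)*(d + 5)
(4) = (m - 4)*(m - 2)*(m + 3)*(m + 6)
(5) = sqrt(2)*h^4/2 + sqrt(2)*h^3/4 + 10*h^3 + 5*h^2 + 23*sqrt(2)*h^2 + 23*sqrt(2)*h/2 + 28*h + 14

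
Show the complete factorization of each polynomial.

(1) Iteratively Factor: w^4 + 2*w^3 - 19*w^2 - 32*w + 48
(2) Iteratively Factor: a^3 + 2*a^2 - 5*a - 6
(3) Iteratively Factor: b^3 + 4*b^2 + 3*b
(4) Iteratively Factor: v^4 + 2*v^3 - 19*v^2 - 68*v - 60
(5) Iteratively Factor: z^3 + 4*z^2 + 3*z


(1) = (w + 4)*(w^3 - 2*w^2 - 11*w + 12) = (w - 4)*(w + 4)*(w^2 + 2*w - 3) = (w - 4)*(w - 1)*(w + 4)*(w + 3)
(2) = (a + 1)*(a^2 + a - 6) = (a + 1)*(a + 3)*(a - 2)
(3) = (b + 1)*(b^2 + 3*b) = (b + 1)*(b + 3)*(b)
(4) = (v + 3)*(v^3 - v^2 - 16*v - 20) = (v - 5)*(v + 3)*(v^2 + 4*v + 4) = (v - 5)*(v + 2)*(v + 3)*(v + 2)
(5) = (z + 3)*(z^2 + z) = z*(z + 3)*(z + 1)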